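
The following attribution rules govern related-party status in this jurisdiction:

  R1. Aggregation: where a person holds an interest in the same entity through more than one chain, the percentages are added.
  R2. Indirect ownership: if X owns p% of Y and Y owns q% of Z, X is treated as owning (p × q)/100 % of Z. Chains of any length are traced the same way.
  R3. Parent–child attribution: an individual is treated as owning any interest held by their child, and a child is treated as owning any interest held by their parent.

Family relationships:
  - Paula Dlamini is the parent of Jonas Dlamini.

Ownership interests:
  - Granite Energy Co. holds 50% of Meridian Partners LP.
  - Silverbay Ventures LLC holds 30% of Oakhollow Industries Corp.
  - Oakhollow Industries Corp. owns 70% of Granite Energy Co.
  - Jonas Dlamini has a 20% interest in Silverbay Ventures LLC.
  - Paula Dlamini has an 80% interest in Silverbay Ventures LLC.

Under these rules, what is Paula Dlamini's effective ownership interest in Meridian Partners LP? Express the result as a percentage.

10.5%

By parent–child attribution (R3), Paula Dlamini is treated as also owning Jonas Dlamini's interest in Silverbay Ventures LLC, giving 80% + 20% = 100%.
Chain via Silverbay Ventures LLC → Oakhollow Industries Corp. → Granite Energy Co. (R2): 100% × 30% × 70% × 50% = 10.5% of Meridian Partners LP.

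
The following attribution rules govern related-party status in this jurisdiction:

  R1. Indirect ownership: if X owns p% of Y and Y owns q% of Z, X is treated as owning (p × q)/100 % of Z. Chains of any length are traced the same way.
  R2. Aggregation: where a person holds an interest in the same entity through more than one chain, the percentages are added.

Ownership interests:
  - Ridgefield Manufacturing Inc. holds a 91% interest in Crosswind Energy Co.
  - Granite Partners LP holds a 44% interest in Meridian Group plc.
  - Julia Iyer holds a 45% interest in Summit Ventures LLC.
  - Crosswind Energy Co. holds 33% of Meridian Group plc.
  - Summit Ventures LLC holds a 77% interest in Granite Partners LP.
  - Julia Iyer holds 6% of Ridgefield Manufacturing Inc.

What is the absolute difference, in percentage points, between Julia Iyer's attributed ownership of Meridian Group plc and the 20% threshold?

2.9522

Chain via Ridgefield Manufacturing Inc. → Crosswind Energy Co. (R1): 6% × 91% × 33% = 1.8018% of Meridian Group plc.
Chain via Summit Ventures LLC → Granite Partners LP (R1): 45% × 77% × 44% = 15.246% of Meridian Group plc.
Aggregating (R2): 1.8018% + 15.246% = 17.0478%.
17.0478% falls short of the 20% threshold by 2.9522 percentage points.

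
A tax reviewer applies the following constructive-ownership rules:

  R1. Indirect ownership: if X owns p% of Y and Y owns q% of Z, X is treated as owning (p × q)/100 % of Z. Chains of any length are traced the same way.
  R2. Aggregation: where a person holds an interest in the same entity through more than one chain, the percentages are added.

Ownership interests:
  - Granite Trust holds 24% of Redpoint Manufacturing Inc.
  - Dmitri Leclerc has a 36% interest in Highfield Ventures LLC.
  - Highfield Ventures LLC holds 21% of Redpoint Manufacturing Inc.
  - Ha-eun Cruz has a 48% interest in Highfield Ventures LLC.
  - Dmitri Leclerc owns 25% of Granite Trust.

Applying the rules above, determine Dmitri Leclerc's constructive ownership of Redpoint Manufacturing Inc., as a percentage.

Chain via Highfield Ventures LLC (R1): 36% × 21% = 7.56% of Redpoint Manufacturing Inc.
Chain via Granite Trust (R1): 25% × 24% = 6% of Redpoint Manufacturing Inc.
Aggregating (R2): 7.56% + 6% = 13.56%.

13.56%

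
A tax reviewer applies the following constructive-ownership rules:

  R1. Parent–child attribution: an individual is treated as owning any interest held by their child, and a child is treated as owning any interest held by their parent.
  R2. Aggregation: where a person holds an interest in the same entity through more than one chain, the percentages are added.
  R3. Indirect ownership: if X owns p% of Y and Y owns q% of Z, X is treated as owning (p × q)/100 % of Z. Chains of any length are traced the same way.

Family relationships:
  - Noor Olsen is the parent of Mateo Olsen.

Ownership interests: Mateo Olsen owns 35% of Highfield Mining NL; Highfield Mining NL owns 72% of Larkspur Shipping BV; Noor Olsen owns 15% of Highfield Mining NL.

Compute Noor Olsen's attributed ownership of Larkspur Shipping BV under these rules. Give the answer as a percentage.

36%

By parent–child attribution (R1), Noor Olsen is treated as also owning Mateo Olsen's interest in Highfield Mining NL, giving 15% + 35% = 50%.
Chain via Highfield Mining NL (R3): 50% × 72% = 36% of Larkspur Shipping BV.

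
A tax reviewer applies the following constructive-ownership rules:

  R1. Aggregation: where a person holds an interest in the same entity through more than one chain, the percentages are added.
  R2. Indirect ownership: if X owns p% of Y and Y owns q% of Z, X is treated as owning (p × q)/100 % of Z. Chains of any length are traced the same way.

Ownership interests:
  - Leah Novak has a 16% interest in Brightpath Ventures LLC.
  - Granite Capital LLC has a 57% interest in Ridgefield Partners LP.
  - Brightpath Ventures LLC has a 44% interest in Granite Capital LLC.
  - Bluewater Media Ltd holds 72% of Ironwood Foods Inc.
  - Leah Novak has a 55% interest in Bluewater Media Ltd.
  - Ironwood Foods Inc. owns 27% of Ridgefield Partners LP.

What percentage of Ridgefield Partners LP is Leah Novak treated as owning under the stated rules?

Chain via Bluewater Media Ltd → Ironwood Foods Inc. (R2): 55% × 72% × 27% = 10.692% of Ridgefield Partners LP.
Chain via Brightpath Ventures LLC → Granite Capital LLC (R2): 16% × 44% × 57% = 4.0128% of Ridgefield Partners LP.
Aggregating (R1): 10.692% + 4.0128% = 14.7048%.

14.7048%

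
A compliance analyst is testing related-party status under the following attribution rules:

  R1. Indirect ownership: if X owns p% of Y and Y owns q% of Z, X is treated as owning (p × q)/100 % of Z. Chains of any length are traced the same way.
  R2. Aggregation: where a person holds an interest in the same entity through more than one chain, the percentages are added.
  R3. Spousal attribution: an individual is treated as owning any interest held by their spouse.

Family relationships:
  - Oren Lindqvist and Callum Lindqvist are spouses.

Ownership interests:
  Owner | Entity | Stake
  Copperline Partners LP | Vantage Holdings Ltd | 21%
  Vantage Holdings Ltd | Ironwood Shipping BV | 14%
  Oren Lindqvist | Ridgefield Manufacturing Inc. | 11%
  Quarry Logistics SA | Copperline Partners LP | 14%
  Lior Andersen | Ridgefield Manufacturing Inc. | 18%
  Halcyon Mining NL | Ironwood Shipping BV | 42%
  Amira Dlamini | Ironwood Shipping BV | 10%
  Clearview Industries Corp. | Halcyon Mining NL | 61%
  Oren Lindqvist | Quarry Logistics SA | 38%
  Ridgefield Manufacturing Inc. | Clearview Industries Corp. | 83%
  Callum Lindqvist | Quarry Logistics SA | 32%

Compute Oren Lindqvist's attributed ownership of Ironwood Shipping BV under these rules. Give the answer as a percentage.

2.627226%

By spousal attribution (R3), Oren Lindqvist is treated as also owning Callum Lindqvist's interest in Quarry Logistics SA, giving 38% + 32% = 70%.
Chain via Ridgefield Manufacturing Inc. → Clearview Industries Corp. → Halcyon Mining NL (R1): 11% × 83% × 61% × 42% = 2.339106% of Ironwood Shipping BV.
Chain via Quarry Logistics SA → Copperline Partners LP → Vantage Holdings Ltd (R1): 70% × 14% × 21% × 14% = 0.28812% of Ironwood Shipping BV.
Aggregating (R2): 2.339106% + 0.28812% = 2.627226%.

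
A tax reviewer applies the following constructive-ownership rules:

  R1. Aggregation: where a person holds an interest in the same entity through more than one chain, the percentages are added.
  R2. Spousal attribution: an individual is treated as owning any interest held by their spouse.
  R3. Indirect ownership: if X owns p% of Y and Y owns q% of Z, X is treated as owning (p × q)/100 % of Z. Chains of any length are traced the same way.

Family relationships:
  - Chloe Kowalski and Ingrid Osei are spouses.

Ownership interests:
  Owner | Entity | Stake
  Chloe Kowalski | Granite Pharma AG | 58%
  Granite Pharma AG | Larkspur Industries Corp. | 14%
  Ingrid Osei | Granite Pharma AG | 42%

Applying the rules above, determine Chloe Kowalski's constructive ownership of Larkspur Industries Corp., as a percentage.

14%

By spousal attribution (R2), Chloe Kowalski is treated as also owning Ingrid Osei's interest in Granite Pharma AG, giving 58% + 42% = 100%.
Chain via Granite Pharma AG (R3): 100% × 14% = 14% of Larkspur Industries Corp.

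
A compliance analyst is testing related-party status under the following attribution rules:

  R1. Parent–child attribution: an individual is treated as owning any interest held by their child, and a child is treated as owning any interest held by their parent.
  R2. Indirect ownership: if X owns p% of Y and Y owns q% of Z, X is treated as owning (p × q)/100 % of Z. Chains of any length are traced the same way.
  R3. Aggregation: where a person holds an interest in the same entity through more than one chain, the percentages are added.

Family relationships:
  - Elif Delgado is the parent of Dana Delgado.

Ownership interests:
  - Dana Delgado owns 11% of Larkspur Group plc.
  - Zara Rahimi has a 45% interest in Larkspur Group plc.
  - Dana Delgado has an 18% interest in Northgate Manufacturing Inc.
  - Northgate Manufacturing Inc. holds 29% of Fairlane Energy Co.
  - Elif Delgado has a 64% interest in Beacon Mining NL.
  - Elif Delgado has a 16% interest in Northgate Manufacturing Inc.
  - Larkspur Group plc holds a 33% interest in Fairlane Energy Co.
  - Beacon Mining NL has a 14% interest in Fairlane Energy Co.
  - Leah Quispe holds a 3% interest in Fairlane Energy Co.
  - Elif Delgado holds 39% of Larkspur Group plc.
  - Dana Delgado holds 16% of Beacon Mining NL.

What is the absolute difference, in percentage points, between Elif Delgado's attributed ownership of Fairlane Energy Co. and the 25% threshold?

By parent–child attribution (R1), Elif Delgado is treated as also owning Dana Delgado's interest in Northgate Manufacturing Inc, giving 16% + 18% = 34%.
By parent–child attribution (R1), Elif Delgado is treated as also owning Dana Delgado's interest in Larkspur Group plc, giving 39% + 11% = 50%.
By parent–child attribution (R1), Elif Delgado is treated as also owning Dana Delgado's interest in Beacon Mining NL, giving 64% + 16% = 80%.
Chain via Northgate Manufacturing Inc. (R2): 34% × 29% = 9.86% of Fairlane Energy Co.
Chain via Larkspur Group plc (R2): 50% × 33% = 16.5% of Fairlane Energy Co.
Chain via Beacon Mining NL (R2): 80% × 14% = 11.2% of Fairlane Energy Co.
Aggregating (R3): 9.86% + 16.5% + 11.2% = 37.56%.
37.56% exceeds the 25% threshold by 12.56 percentage points.

12.56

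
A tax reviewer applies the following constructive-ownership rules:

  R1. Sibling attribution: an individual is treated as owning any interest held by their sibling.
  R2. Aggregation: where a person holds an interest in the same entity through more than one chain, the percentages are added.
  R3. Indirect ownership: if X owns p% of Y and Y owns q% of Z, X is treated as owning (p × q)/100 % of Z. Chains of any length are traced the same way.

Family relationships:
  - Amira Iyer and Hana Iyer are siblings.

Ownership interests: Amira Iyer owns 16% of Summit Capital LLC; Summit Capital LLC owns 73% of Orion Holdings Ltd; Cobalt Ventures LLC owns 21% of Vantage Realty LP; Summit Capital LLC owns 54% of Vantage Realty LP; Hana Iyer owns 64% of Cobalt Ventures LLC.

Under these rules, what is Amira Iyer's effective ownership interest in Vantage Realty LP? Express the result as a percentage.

By sibling attribution (R1), Amira Iyer is treated as owning Hana Iyer's 64% interest in Cobalt Ventures LLC.
Chain via Summit Capital LLC (R3): 16% × 54% = 8.64% of Vantage Realty LP.
Chain via Cobalt Ventures LLC (R3): 64% × 21% = 13.44% of Vantage Realty LP.
Aggregating (R2): 8.64% + 13.44% = 22.08%.

22.08%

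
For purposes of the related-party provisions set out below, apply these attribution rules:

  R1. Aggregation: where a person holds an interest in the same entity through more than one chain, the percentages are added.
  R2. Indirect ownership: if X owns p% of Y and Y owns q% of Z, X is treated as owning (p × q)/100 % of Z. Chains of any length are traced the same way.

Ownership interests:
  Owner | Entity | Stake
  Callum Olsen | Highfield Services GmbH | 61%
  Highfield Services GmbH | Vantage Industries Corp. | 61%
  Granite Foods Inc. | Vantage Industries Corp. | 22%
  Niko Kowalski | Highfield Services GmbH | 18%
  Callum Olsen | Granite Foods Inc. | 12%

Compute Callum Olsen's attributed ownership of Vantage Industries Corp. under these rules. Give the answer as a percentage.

39.85%

Chain via Highfield Services GmbH (R2): 61% × 61% = 37.21% of Vantage Industries Corp.
Chain via Granite Foods Inc. (R2): 12% × 22% = 2.64% of Vantage Industries Corp.
Aggregating (R1): 37.21% + 2.64% = 39.85%.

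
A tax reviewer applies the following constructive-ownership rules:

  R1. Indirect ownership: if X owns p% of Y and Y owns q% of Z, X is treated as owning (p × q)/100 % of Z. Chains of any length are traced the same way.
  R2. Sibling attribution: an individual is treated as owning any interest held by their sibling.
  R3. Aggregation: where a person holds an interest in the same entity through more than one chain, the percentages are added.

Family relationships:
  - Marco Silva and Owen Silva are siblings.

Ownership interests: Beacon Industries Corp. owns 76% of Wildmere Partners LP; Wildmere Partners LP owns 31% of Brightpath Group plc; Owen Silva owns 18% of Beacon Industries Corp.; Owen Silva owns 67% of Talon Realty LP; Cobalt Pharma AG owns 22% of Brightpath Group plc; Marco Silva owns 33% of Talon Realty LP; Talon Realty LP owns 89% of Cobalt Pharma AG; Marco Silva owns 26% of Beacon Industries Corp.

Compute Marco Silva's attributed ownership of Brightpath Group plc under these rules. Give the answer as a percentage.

By sibling attribution (R2), Marco Silva is treated as also owning Owen Silva's interest in Beacon Industries Corp, giving 26% + 18% = 44%.
By sibling attribution (R2), Marco Silva is treated as also owning Owen Silva's interest in Talon Realty LP, giving 33% + 67% = 100%.
Chain via Beacon Industries Corp. → Wildmere Partners LP (R1): 44% × 76% × 31% = 10.3664% of Brightpath Group plc.
Chain via Talon Realty LP → Cobalt Pharma AG (R1): 100% × 89% × 22% = 19.58% of Brightpath Group plc.
Aggregating (R3): 10.3664% + 19.58% = 29.9464%.

29.9464%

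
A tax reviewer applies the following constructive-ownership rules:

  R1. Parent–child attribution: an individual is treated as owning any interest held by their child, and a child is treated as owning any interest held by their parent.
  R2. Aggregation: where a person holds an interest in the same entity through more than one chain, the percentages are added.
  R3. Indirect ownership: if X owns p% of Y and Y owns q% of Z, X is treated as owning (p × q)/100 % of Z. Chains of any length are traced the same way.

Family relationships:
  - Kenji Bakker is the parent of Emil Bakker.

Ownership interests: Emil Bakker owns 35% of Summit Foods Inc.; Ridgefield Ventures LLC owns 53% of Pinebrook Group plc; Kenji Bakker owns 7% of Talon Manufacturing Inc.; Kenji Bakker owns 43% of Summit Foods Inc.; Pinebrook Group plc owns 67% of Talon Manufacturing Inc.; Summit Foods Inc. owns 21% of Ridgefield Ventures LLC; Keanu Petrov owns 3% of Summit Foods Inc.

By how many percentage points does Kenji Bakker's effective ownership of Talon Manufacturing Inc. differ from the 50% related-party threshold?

37.183462

By parent–child attribution (R1), Kenji Bakker is treated as also owning Emil Bakker's interest in Summit Foods Inc, giving 43% + 35% = 78%.
Chain via Summit Foods Inc. → Ridgefield Ventures LLC → Pinebrook Group plc (R3): 78% × 21% × 53% × 67% = 5.816538% of Talon Manufacturing Inc.
Direct interest in Talon Manufacturing Inc: 7%.
Aggregating (R2): 5.816538% + 7% = 12.816538%.
12.816538% falls short of the 50% threshold by 37.183462 percentage points.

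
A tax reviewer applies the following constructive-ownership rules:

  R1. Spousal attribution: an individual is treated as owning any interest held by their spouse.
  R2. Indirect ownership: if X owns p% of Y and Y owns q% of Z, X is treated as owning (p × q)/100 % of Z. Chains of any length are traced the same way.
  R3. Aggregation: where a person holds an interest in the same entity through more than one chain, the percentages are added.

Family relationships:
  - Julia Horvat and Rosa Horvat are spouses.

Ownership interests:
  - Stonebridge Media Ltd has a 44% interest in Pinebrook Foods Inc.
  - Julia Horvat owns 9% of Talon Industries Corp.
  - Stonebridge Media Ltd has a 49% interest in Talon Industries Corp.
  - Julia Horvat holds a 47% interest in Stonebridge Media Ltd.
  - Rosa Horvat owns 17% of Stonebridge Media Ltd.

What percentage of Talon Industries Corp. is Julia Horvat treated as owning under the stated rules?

By spousal attribution (R1), Julia Horvat is treated as also owning Rosa Horvat's interest in Stonebridge Media Ltd, giving 47% + 17% = 64%.
Chain via Stonebridge Media Ltd (R2): 64% × 49% = 31.36% of Talon Industries Corp.
Direct interest in Talon Industries Corp: 9%.
Aggregating (R3): 31.36% + 9% = 40.36%.

40.36%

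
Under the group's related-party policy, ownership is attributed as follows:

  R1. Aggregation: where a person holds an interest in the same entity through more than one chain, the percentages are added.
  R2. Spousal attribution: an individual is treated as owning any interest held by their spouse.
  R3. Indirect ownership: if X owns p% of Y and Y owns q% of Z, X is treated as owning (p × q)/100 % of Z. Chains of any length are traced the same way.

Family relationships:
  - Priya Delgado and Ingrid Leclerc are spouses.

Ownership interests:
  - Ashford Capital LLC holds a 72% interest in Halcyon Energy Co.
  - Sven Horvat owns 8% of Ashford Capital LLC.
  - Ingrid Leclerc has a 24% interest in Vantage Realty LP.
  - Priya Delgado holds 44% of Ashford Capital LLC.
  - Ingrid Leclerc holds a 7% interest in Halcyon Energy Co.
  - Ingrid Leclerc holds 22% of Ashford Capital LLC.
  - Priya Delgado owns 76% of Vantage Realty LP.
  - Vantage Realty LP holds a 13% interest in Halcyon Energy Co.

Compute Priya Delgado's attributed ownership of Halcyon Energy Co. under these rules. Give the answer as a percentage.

67.52%

By spousal attribution (R2), Priya Delgado is treated as also owning Ingrid Leclerc's interest in Vantage Realty LP, giving 76% + 24% = 100%.
By spousal attribution (R2), Priya Delgado is treated as also owning Ingrid Leclerc's interest in Ashford Capital LLC, giving 44% + 22% = 66%.
By spousal attribution (R2), Priya Delgado is treated as owning Ingrid Leclerc's 7% interest in Halcyon Energy Co.
Chain via Vantage Realty LP (R3): 100% × 13% = 13% of Halcyon Energy Co.
Chain via Ashford Capital LLC (R3): 66% × 72% = 47.52% of Halcyon Energy Co.
Direct interest in Halcyon Energy Co: 7%.
Aggregating (R1): 13% + 47.52% + 7% = 67.52%.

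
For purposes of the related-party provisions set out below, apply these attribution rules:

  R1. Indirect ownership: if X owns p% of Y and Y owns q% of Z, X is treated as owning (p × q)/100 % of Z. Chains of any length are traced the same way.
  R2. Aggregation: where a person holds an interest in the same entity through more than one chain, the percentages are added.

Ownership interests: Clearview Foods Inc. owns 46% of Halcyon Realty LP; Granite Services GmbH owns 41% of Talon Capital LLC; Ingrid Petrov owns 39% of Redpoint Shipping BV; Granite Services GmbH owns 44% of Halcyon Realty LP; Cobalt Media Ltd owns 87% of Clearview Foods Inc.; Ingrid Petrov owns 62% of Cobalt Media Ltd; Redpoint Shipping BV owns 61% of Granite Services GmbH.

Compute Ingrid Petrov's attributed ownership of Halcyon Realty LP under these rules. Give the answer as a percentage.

Chain via Redpoint Shipping BV → Granite Services GmbH (R1): 39% × 61% × 44% = 10.4676% of Halcyon Realty LP.
Chain via Cobalt Media Ltd → Clearview Foods Inc. (R1): 62% × 87% × 46% = 24.8124% of Halcyon Realty LP.
Aggregating (R2): 10.4676% + 24.8124% = 35.28%.

35.28%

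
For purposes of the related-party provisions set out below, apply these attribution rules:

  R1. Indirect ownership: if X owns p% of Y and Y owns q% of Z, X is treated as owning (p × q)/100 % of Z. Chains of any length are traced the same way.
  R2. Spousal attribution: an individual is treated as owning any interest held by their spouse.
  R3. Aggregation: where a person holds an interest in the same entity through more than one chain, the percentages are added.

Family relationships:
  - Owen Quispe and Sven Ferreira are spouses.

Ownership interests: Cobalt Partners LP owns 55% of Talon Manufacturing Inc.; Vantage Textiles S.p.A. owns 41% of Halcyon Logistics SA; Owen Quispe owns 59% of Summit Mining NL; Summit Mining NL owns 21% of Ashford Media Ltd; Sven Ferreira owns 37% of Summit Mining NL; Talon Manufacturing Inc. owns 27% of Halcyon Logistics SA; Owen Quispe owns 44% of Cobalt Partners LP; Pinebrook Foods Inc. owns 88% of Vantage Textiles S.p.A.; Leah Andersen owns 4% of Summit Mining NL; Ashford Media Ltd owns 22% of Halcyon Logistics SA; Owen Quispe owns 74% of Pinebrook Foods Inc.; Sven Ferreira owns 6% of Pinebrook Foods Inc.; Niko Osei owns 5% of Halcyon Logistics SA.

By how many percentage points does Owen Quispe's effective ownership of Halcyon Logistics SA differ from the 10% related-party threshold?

29.8332

By spousal attribution (R2), Owen Quispe is treated as also owning Sven Ferreira's interest in Summit Mining NL, giving 59% + 37% = 96%.
By spousal attribution (R2), Owen Quispe is treated as also owning Sven Ferreira's interest in Pinebrook Foods Inc, giving 74% + 6% = 80%.
Chain via Cobalt Partners LP → Talon Manufacturing Inc. (R1): 44% × 55% × 27% = 6.534% of Halcyon Logistics SA.
Chain via Summit Mining NL → Ashford Media Ltd (R1): 96% × 21% × 22% = 4.4352% of Halcyon Logistics SA.
Chain via Pinebrook Foods Inc. → Vantage Textiles S.p.A. (R1): 80% × 88% × 41% = 28.864% of Halcyon Logistics SA.
Aggregating (R3): 6.534% + 4.4352% + 28.864% = 39.8332%.
39.8332% exceeds the 10% threshold by 29.8332 percentage points.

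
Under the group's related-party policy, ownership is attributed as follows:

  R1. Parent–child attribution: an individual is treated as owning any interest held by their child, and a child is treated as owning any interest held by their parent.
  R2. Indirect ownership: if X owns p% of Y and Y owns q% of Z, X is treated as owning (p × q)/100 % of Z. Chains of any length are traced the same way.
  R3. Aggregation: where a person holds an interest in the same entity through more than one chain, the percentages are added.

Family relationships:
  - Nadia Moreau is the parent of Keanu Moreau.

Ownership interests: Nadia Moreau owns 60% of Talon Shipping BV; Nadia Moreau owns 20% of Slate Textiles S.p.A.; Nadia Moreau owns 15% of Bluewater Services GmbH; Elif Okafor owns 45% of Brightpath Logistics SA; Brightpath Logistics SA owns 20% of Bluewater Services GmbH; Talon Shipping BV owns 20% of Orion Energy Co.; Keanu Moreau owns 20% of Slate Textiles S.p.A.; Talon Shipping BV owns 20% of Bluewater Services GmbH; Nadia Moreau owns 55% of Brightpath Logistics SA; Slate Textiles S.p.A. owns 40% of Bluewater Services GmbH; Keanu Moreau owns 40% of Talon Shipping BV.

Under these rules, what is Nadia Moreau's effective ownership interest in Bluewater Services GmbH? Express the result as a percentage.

62%

By parent–child attribution (R1), Nadia Moreau is treated as also owning Keanu Moreau's interest in Slate Textiles S.p.A, giving 20% + 20% = 40%.
By parent–child attribution (R1), Nadia Moreau is treated as also owning Keanu Moreau's interest in Talon Shipping BV, giving 60% + 40% = 100%.
Chain via Brightpath Logistics SA (R2): 55% × 20% = 11% of Bluewater Services GmbH.
Chain via Slate Textiles S.p.A. (R2): 40% × 40% = 16% of Bluewater Services GmbH.
Chain via Talon Shipping BV (R2): 100% × 20% = 20% of Bluewater Services GmbH.
Direct interest in Bluewater Services GmbH: 15%.
Aggregating (R3): 11% + 16% + 20% + 15% = 62%.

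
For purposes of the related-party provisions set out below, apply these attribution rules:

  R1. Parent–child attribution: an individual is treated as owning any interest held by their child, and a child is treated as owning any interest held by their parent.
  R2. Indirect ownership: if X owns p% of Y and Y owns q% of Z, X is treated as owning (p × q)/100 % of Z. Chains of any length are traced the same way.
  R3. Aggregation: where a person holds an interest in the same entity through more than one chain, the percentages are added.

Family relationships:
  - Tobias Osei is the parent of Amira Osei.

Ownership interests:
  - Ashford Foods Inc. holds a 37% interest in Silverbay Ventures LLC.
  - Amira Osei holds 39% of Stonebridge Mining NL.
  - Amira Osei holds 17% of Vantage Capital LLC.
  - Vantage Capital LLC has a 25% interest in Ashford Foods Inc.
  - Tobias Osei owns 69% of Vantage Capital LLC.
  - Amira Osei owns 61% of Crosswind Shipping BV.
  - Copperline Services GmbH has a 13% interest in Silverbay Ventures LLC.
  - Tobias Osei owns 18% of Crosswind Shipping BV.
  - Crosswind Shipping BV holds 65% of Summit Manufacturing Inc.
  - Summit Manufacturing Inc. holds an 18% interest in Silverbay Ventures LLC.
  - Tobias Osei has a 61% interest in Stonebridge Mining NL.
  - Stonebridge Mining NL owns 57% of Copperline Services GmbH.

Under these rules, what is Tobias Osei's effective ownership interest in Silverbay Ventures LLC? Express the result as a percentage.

24.608%

By parent–child attribution (R1), Tobias Osei is treated as also owning Amira Osei's interest in Crosswind Shipping BV, giving 18% + 61% = 79%.
By parent–child attribution (R1), Tobias Osei is treated as also owning Amira Osei's interest in Vantage Capital LLC, giving 69% + 17% = 86%.
By parent–child attribution (R1), Tobias Osei is treated as also owning Amira Osei's interest in Stonebridge Mining NL, giving 61% + 39% = 100%.
Chain via Crosswind Shipping BV → Summit Manufacturing Inc. (R2): 79% × 65% × 18% = 9.243% of Silverbay Ventures LLC.
Chain via Vantage Capital LLC → Ashford Foods Inc. (R2): 86% × 25% × 37% = 7.955% of Silverbay Ventures LLC.
Chain via Stonebridge Mining NL → Copperline Services GmbH (R2): 100% × 57% × 13% = 7.41% of Silverbay Ventures LLC.
Aggregating (R3): 9.243% + 7.955% + 7.41% = 24.608%.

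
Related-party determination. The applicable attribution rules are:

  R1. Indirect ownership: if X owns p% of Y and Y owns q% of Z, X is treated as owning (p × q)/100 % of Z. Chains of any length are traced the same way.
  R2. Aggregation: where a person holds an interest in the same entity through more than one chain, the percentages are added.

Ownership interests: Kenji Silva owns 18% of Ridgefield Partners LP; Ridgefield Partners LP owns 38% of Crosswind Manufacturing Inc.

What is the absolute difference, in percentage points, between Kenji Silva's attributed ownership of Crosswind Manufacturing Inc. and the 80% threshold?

73.16

Chain via Ridgefield Partners LP (R1): 18% × 38% = 6.84% of Crosswind Manufacturing Inc.
6.84% falls short of the 80% threshold by 73.16 percentage points.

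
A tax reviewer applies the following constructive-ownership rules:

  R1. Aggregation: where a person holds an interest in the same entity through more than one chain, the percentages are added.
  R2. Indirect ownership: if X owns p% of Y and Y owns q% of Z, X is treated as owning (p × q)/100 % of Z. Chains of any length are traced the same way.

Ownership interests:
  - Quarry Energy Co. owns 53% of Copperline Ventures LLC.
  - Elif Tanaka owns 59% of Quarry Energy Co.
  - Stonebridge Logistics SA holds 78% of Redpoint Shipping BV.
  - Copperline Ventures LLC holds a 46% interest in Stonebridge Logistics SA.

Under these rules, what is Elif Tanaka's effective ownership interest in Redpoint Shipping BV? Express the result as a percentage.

Chain via Quarry Energy Co. → Copperline Ventures LLC → Stonebridge Logistics SA (R2): 59% × 53% × 46% × 78% = 11.219676% of Redpoint Shipping BV.

11.219676%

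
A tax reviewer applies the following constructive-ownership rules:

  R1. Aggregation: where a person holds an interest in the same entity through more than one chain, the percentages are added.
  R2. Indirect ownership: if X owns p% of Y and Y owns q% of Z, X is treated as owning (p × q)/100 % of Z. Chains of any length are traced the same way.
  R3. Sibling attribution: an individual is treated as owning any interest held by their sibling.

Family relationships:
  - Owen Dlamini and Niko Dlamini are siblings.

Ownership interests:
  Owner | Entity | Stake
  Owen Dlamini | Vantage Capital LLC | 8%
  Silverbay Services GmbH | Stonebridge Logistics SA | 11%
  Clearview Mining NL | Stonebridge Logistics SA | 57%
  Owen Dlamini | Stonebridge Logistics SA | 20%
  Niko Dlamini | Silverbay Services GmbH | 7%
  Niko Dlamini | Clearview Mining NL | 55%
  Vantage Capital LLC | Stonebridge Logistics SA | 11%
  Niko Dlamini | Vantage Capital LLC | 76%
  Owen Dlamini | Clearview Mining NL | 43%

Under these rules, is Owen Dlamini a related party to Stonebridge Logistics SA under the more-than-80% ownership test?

Yes

By sibling attribution (R3), Owen Dlamini is treated as also owning Niko Dlamini's interest in Vantage Capital LLC, giving 8% + 76% = 84%.
By sibling attribution (R3), Owen Dlamini is treated as also owning Niko Dlamini's interest in Clearview Mining NL, giving 43% + 55% = 98%.
By sibling attribution (R3), Owen Dlamini is treated as owning Niko Dlamini's 7% interest in Silverbay Services GmbH.
Chain via Vantage Capital LLC (R2): 84% × 11% = 9.24% of Stonebridge Logistics SA.
Chain via Clearview Mining NL (R2): 98% × 57% = 55.86% of Stonebridge Logistics SA.
Direct interest in Stonebridge Logistics SA: 20%.
Chain via Silverbay Services GmbH (R2): 7% × 11% = 0.77% of Stonebridge Logistics SA.
Aggregating (R1): 9.24% + 55.86% + 20% + 0.77% = 85.87%.
85.87% exceeds the 80% threshold, so Owen is a related party to Stonebridge Logistics SA.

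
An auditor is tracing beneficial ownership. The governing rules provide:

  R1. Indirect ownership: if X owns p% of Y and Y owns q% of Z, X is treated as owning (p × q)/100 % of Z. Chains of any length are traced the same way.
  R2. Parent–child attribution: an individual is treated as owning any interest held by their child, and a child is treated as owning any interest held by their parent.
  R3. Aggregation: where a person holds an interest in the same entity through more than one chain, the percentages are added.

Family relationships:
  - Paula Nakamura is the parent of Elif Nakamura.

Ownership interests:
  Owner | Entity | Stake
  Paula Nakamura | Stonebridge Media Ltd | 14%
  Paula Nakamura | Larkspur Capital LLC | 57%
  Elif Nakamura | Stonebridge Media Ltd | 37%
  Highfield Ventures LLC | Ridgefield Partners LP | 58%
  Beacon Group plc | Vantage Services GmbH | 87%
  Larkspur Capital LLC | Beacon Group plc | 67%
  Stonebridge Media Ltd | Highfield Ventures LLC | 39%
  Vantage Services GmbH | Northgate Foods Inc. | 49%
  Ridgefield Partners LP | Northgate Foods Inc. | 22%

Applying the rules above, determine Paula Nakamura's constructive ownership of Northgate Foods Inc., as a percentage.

By parent–child attribution (R2), Paula Nakamura is treated as also owning Elif Nakamura's interest in Stonebridge Media Ltd, giving 14% + 37% = 51%.
Chain via Stonebridge Media Ltd → Highfield Ventures LLC → Ridgefield Partners LP (R1): 51% × 39% × 58% × 22% = 2.537964% of Northgate Foods Inc.
Chain via Larkspur Capital LLC → Beacon Group plc → Vantage Services GmbH (R1): 57% × 67% × 87% × 49% = 16.280397% of Northgate Foods Inc.
Aggregating (R3): 2.537964% + 16.280397% = 18.818361%.

18.818361%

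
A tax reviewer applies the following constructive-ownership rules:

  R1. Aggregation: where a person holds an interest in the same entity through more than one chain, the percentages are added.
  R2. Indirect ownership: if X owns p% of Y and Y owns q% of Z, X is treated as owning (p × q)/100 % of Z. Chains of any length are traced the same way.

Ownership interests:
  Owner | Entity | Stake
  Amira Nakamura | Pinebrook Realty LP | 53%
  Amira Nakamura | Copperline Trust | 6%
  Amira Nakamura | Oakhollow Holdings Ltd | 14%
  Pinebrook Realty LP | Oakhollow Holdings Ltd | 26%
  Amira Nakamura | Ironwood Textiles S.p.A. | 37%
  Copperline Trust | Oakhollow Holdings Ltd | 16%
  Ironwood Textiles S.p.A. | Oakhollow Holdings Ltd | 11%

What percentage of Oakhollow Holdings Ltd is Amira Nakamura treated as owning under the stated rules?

Chain via Ironwood Textiles S.p.A. (R2): 37% × 11% = 4.07% of Oakhollow Holdings Ltd.
Chain via Pinebrook Realty LP (R2): 53% × 26% = 13.78% of Oakhollow Holdings Ltd.
Chain via Copperline Trust (R2): 6% × 16% = 0.96% of Oakhollow Holdings Ltd.
Direct interest in Oakhollow Holdings Ltd: 14%.
Aggregating (R1): 4.07% + 13.78% + 0.96% + 14% = 32.81%.

32.81%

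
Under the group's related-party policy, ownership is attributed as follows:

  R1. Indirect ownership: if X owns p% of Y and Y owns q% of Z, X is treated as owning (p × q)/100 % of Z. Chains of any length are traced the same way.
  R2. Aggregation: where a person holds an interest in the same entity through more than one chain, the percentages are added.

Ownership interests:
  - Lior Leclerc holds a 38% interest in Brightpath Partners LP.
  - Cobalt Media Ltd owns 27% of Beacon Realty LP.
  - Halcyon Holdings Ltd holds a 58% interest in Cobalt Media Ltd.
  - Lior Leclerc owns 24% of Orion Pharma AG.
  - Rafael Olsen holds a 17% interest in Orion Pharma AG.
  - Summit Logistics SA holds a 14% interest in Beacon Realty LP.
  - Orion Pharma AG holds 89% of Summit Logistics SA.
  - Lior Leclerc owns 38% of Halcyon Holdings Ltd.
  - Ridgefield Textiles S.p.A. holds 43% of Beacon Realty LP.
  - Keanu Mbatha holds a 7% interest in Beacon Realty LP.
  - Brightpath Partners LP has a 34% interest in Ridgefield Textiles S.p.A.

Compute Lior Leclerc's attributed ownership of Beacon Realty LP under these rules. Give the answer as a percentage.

14.4968%

Chain via Halcyon Holdings Ltd → Cobalt Media Ltd (R1): 38% × 58% × 27% = 5.9508% of Beacon Realty LP.
Chain via Orion Pharma AG → Summit Logistics SA (R1): 24% × 89% × 14% = 2.9904% of Beacon Realty LP.
Chain via Brightpath Partners LP → Ridgefield Textiles S.p.A. (R1): 38% × 34% × 43% = 5.5556% of Beacon Realty LP.
Aggregating (R2): 5.9508% + 2.9904% + 5.5556% = 14.4968%.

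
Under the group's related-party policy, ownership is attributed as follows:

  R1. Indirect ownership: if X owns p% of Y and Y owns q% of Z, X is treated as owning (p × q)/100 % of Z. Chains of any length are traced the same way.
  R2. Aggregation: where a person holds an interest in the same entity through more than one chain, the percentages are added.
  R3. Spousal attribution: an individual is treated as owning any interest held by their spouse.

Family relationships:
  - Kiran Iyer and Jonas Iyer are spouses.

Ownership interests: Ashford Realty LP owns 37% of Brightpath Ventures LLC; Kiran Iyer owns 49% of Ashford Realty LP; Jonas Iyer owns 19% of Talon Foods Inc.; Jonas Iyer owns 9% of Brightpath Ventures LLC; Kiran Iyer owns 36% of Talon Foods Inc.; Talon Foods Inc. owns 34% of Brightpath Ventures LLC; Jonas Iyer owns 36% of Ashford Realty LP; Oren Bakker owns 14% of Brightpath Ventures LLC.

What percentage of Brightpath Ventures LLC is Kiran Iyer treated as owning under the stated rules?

59.15%

By spousal attribution (R3), Kiran Iyer is treated as also owning Jonas Iyer's interest in Ashford Realty LP, giving 49% + 36% = 85%.
By spousal attribution (R3), Kiran Iyer is treated as also owning Jonas Iyer's interest in Talon Foods Inc, giving 36% + 19% = 55%.
By spousal attribution (R3), Kiran Iyer is treated as owning Jonas Iyer's 9% interest in Brightpath Ventures LLC.
Chain via Ashford Realty LP (R1): 85% × 37% = 31.45% of Brightpath Ventures LLC.
Chain via Talon Foods Inc. (R1): 55% × 34% = 18.7% of Brightpath Ventures LLC.
Direct interest in Brightpath Ventures LLC: 9%.
Aggregating (R2): 31.45% + 18.7% + 9% = 59.15%.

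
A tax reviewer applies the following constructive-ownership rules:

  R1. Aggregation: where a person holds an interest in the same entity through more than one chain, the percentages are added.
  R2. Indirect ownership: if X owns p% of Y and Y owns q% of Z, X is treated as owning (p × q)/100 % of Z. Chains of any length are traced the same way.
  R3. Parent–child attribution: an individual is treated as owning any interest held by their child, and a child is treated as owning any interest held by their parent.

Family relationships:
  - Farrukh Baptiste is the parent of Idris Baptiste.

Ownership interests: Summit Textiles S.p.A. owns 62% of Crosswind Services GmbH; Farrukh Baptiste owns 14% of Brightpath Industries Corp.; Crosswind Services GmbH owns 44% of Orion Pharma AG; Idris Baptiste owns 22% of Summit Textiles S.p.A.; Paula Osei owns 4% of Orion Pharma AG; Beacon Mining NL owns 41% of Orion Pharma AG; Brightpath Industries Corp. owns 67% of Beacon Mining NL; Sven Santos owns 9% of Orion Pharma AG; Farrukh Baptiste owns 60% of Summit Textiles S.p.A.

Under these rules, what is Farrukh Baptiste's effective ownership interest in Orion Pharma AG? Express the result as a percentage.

By parent–child attribution (R3), Farrukh Baptiste is treated as also owning Idris Baptiste's interest in Summit Textiles S.p.A, giving 60% + 22% = 82%.
Chain via Summit Textiles S.p.A. → Crosswind Services GmbH (R2): 82% × 62% × 44% = 22.3696% of Orion Pharma AG.
Chain via Brightpath Industries Corp. → Beacon Mining NL (R2): 14% × 67% × 41% = 3.8458% of Orion Pharma AG.
Aggregating (R1): 22.3696% + 3.8458% = 26.2154%.

26.2154%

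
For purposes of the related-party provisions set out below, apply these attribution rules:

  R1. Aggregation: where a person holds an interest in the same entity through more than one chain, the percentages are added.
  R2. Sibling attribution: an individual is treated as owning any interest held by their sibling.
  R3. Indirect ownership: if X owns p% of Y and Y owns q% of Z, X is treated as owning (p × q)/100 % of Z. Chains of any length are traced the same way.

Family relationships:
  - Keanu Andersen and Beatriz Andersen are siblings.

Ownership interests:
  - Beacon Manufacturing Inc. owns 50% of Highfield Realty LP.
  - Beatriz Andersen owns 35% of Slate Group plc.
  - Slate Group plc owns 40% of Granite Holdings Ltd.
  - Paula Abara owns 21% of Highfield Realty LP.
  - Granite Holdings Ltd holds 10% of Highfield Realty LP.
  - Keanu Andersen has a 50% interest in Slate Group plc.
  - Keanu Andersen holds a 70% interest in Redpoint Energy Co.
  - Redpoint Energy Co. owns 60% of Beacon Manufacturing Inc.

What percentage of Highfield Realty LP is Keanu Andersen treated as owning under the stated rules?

By sibling attribution (R2), Keanu Andersen is treated as also owning Beatriz Andersen's interest in Slate Group plc, giving 50% + 35% = 85%.
Chain via Slate Group plc → Granite Holdings Ltd (R3): 85% × 40% × 10% = 3.4% of Highfield Realty LP.
Chain via Redpoint Energy Co. → Beacon Manufacturing Inc. (R3): 70% × 60% × 50% = 21% of Highfield Realty LP.
Aggregating (R1): 3.4% + 21% = 24.4%.

24.4%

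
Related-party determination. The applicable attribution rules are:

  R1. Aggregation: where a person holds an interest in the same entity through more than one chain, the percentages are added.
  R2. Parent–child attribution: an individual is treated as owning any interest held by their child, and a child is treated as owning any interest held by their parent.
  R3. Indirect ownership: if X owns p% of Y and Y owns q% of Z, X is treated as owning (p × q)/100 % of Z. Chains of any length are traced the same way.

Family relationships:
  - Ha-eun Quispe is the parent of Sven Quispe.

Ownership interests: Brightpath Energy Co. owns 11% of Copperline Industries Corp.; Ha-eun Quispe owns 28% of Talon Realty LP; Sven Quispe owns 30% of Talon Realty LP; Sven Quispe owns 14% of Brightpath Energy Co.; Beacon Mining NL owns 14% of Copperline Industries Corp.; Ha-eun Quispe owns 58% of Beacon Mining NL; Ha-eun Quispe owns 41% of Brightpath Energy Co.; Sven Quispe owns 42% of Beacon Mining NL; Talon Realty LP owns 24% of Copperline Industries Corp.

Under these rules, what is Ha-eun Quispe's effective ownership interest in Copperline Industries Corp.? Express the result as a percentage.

By parent–child attribution (R2), Ha-eun Quispe is treated as also owning Sven Quispe's interest in Beacon Mining NL, giving 58% + 42% = 100%.
By parent–child attribution (R2), Ha-eun Quispe is treated as also owning Sven Quispe's interest in Talon Realty LP, giving 28% + 30% = 58%.
By parent–child attribution (R2), Ha-eun Quispe is treated as also owning Sven Quispe's interest in Brightpath Energy Co, giving 41% + 14% = 55%.
Chain via Beacon Mining NL (R3): 100% × 14% = 14% of Copperline Industries Corp.
Chain via Talon Realty LP (R3): 58% × 24% = 13.92% of Copperline Industries Corp.
Chain via Brightpath Energy Co. (R3): 55% × 11% = 6.05% of Copperline Industries Corp.
Aggregating (R1): 14% + 13.92% + 6.05% = 33.97%.

33.97%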